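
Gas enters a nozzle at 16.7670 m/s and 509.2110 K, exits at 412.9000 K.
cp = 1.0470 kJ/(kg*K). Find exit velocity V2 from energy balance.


dT = 96.3110 K
2*cp*1000*dT = 201675.2340
V1^2 = 281.1323
V2 = sqrt(201956.3663) = 449.3956 m/s

449.3956 m/s


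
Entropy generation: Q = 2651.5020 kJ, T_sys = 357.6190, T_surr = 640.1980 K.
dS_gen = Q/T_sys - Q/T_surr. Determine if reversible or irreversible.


dS_sys = 2651.5020/357.6190 = 7.4143 kJ/K
dS_surr = -2651.5020/640.1980 = -4.1417 kJ/K
dS_gen = 7.4143 - 4.1417 = 3.2726 kJ/K (irreversible)

dS_gen = 3.2726 kJ/K, irreversible


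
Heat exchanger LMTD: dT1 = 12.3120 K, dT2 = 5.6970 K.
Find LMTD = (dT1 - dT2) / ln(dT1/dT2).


dT1/dT2 = 2.1611
ln(dT1/dT2) = 0.7706
LMTD = 6.6150 / 0.7706 = 8.5838 K

8.5838 K


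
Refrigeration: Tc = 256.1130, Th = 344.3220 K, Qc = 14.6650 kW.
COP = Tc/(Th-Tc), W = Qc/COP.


COP = 256.1130 / 88.2090 = 2.9035
W = 14.6650 / 2.9035 = 5.0508 kW

COP = 2.9035, W = 5.0508 kW


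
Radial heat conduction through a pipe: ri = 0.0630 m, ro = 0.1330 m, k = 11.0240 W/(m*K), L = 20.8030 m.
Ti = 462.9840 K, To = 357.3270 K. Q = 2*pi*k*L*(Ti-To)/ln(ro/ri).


dT = 105.6570 K
ln(ro/ri) = 0.7472
Q = 2*pi*11.0240*20.8030*105.6570 / 0.7472 = 203750.2186 W

203750.2186 W


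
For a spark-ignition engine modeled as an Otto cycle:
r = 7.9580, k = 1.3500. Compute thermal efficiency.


r^(k-1) = 2.0667
eta = 1 - 1/2.0667 = 0.5161 = 51.6141%

51.6141%


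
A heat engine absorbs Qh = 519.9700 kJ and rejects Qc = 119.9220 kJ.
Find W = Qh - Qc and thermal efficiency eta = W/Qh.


W = 519.9700 - 119.9220 = 400.0480 kJ
eta = 400.0480 / 519.9700 = 0.7694 = 76.9367%

W = 400.0480 kJ, eta = 76.9367%


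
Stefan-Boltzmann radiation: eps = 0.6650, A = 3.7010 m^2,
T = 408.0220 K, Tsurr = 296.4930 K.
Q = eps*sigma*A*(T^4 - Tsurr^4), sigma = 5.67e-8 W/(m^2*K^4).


T^4 = 2.7716e+10
Tsurr^4 = 7.7278e+09
Q = 0.6650 * 5.67e-8 * 3.7010 * 1.9988e+10 = 2789.3433 W

2789.3433 W


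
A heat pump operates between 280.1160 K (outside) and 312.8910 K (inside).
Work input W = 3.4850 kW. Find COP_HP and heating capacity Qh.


COP = 312.8910 / 32.7750 = 9.5466
Qh = 9.5466 * 3.4850 = 33.2700 kW

COP = 9.5466, Qh = 33.2700 kW


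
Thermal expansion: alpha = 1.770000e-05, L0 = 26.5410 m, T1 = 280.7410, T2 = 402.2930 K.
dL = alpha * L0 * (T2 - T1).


dT = 121.5520 K
dL = 1.770000e-05 * 26.5410 * 121.5520 = 0.057102 m
L_final = 26.598102 m

dL = 0.057102 m


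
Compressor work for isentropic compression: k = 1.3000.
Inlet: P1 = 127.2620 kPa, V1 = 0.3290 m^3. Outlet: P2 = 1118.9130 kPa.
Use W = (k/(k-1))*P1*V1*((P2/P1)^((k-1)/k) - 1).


(k-1)/k = 0.2308
(P2/P1)^exp = 1.6515
W = 4.3333 * 127.2620 * 0.3290 * (1.6515 - 1) = 118.1969 kJ

118.1969 kJ


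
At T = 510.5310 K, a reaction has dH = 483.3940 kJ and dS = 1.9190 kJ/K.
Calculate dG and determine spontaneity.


T*dS = 510.5310 * 1.9190 = 979.7090 kJ
dG = 483.3940 - 979.7090 = -496.3150 kJ (spontaneous)

dG = -496.3150 kJ, spontaneous


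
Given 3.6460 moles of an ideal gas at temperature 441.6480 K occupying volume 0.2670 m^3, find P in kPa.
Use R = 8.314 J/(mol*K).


P = nRT/V = 3.6460 * 8.314 * 441.6480 / 0.2670
= 13387.6069 / 0.2670 = 50140.8499 Pa = 50.1408 kPa

50.1408 kPa


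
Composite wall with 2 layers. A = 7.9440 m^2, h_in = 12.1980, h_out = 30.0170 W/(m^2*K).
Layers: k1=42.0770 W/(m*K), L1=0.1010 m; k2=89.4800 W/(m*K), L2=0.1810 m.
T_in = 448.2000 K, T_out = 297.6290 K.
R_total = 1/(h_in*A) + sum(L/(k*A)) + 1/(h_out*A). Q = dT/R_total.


R_conv_in = 1/(12.1980*7.9440) = 0.0103
R_1 = 0.1010/(42.0770*7.9440) = 0.0003
R_2 = 0.1810/(89.4800*7.9440) = 0.0003
R_conv_out = 1/(30.0170*7.9440) = 0.0042
R_total = 0.0151 K/W
Q = 150.5710 / 0.0151 = 9991.2574 W

R_total = 0.0151 K/W, Q = 9991.2574 W


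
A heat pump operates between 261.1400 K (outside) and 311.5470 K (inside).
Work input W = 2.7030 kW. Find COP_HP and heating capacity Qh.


COP = 311.5470 / 50.4070 = 6.1806
Qh = 6.1806 * 2.7030 = 16.7062 kW

COP = 6.1806, Qh = 16.7062 kW


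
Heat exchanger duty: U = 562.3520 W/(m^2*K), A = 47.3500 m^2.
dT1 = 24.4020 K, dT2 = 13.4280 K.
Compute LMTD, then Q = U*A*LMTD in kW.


LMTD = 18.3720 K
Q = 562.3520 * 47.3500 * 18.3720 = 489197.1669 W = 489.1972 kW

489.1972 kW


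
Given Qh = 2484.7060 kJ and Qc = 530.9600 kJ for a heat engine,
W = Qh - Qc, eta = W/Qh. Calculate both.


W = 2484.7060 - 530.9600 = 1953.7460 kJ
eta = 1953.7460 / 2484.7060 = 0.7863 = 78.6309%

W = 1953.7460 kJ, eta = 78.6309%


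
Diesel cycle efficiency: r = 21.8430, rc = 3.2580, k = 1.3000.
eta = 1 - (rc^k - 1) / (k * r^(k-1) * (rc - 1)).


r^(k-1) = 2.5223
rc^k = 4.6434
eta = 0.5079 = 50.7908%

50.7908%


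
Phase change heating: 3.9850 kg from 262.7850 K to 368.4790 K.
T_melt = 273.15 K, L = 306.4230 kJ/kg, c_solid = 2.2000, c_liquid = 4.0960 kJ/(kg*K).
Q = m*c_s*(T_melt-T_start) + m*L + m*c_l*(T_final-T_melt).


Q1 (sensible, solid) = 3.9850 * 2.2000 * 10.3650 = 90.8700 kJ
Q2 (latent) = 3.9850 * 306.4230 = 1221.0957 kJ
Q3 (sensible, liquid) = 3.9850 * 4.0960 * 95.3290 = 1556.0133 kJ
Q_total = 2867.9789 kJ

2867.9789 kJ


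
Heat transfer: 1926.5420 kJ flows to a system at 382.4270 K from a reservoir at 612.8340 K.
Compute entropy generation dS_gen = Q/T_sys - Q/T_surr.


dS_sys = 1926.5420/382.4270 = 5.0377 kJ/K
dS_surr = -1926.5420/612.8340 = -3.1437 kJ/K
dS_gen = 5.0377 - 3.1437 = 1.8940 kJ/K (irreversible)

dS_gen = 1.8940 kJ/K, irreversible


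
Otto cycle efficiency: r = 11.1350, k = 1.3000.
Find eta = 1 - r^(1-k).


r^(k-1) = 2.0607
eta = 1 - 1/2.0607 = 0.5147 = 51.4719%

51.4719%


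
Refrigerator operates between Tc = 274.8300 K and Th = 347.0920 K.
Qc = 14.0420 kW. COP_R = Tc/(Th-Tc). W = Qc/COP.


COP = 274.8300 / 72.2620 = 3.8032
W = 14.0420 / 3.8032 = 3.6921 kW

COP = 3.8032, W = 3.6921 kW


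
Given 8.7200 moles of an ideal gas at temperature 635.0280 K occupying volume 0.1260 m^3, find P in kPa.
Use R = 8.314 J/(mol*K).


P = nRT/V = 8.7200 * 8.314 * 635.0280 / 0.1260
= 46038.3107 / 0.1260 = 365383.4186 Pa = 365.3834 kPa

365.3834 kPa


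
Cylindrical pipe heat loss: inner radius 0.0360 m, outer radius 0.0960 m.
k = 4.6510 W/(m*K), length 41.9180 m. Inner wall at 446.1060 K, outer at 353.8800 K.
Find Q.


dT = 92.2260 K
ln(ro/ri) = 0.9808
Q = 2*pi*4.6510*41.9180*92.2260 / 0.9808 = 115182.5593 W

115182.5593 W


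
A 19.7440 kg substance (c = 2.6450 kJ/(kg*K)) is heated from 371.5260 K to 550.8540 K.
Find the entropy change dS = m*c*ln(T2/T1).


T2/T1 = 1.4827
ln(T2/T1) = 0.3939
dS = 19.7440 * 2.6450 * 0.3939 = 20.5680 kJ/K

20.5680 kJ/K


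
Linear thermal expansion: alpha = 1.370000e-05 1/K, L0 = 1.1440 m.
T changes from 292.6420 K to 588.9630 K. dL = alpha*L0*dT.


dT = 296.3210 K
dL = 1.370000e-05 * 1.1440 * 296.3210 = 0.004644 m
L_final = 1.148644 m

dL = 0.004644 m


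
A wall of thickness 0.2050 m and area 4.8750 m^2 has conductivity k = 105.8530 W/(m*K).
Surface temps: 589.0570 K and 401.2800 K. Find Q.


dT = 187.7770 K
Q = 105.8530 * 4.8750 * 187.7770 / 0.2050 = 472679.0198 W

472679.0198 W


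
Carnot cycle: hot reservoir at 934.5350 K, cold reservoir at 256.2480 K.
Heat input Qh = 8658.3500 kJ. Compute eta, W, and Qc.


eta = 1 - 256.2480/934.5350 = 0.7258
W = 0.7258 * 8658.3500 = 6284.2443 kJ
Qc = 8658.3500 - 6284.2443 = 2374.1057 kJ

eta = 72.5802%, W = 6284.2443 kJ, Qc = 2374.1057 kJ


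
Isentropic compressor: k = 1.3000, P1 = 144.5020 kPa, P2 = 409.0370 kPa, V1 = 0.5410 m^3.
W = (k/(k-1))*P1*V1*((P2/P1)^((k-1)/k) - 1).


(k-1)/k = 0.2308
(P2/P1)^exp = 1.2714
W = 4.3333 * 144.5020 * 0.5410 * (1.2714 - 1) = 91.9395 kJ

91.9395 kJ


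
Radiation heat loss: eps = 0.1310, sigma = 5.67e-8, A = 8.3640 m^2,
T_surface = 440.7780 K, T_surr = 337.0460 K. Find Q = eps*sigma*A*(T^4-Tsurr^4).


T^4 = 3.7747e+10
Tsurr^4 = 1.2905e+10
Q = 0.1310 * 5.67e-8 * 8.3640 * 2.4842e+10 = 1543.3035 W

1543.3035 W


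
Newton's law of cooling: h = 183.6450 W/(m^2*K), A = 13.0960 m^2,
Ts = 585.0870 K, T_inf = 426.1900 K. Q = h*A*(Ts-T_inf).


dT = 158.8970 K
Q = 183.6450 * 13.0960 * 158.8970 = 382149.6557 W

382149.6557 W


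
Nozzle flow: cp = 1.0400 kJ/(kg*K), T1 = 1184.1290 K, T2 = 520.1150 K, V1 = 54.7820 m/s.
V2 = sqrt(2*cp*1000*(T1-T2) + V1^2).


dT = 664.0140 K
2*cp*1000*dT = 1381149.1200
V1^2 = 3001.0675
V2 = sqrt(1384150.1875) = 1176.4991 m/s

1176.4991 m/s


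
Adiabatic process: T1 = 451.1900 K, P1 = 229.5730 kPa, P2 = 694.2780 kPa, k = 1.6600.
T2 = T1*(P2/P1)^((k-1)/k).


(k-1)/k = 0.3976
(P2/P1)^exp = 1.5527
T2 = 451.1900 * 1.5527 = 700.5617 K

700.5617 K


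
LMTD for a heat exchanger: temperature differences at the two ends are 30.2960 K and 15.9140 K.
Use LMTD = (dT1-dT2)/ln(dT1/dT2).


dT1/dT2 = 1.9037
ln(dT1/dT2) = 0.6438
LMTD = 14.3820 / 0.6438 = 22.3387 K

22.3387 K


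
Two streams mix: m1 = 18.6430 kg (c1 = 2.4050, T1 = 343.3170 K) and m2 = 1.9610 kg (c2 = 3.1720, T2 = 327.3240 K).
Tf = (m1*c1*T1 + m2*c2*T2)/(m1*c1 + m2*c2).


num = 17429.1543
den = 51.0567
Tf = 341.3686 K

341.3686 K


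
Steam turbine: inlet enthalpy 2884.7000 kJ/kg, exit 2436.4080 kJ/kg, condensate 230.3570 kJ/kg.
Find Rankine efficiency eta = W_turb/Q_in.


W = 448.2920 kJ/kg
Q_in = 2654.3430 kJ/kg
eta = 0.1689 = 16.8890%

eta = 16.8890%


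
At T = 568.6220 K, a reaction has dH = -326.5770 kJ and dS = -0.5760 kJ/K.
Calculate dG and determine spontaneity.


T*dS = 568.6220 * -0.5760 = -327.5263 kJ
dG = -326.5770 + 327.5263 = 0.9493 kJ (non-spontaneous)

dG = 0.9493 kJ, non-spontaneous


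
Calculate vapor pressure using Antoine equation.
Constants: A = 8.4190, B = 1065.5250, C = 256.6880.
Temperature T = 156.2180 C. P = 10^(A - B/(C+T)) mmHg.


C+T = 412.9060
B/(C+T) = 2.5806
log10(P) = 8.4190 - 2.5806 = 5.8384
P = 10^5.8384 = 689364.6013 mmHg

689364.6013 mmHg


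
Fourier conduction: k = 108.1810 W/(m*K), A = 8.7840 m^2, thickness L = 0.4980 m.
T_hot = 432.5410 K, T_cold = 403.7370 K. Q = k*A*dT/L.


dT = 28.8040 K
Q = 108.1810 * 8.7840 * 28.8040 / 0.4980 = 54962.5379 W

54962.5379 W


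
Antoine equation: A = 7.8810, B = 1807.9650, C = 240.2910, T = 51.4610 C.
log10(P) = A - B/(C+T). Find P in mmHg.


C+T = 291.7520
B/(C+T) = 6.1969
log10(P) = 7.8810 - 6.1969 = 1.6841
P = 10^1.6841 = 48.3143 mmHg

48.3143 mmHg


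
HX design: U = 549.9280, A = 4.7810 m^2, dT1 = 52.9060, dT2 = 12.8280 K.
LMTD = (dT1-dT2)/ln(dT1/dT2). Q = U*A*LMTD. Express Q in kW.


LMTD = 28.2860 K
Q = 549.9280 * 4.7810 * 28.2860 = 74369.6202 W = 74.3696 kW

74.3696 kW


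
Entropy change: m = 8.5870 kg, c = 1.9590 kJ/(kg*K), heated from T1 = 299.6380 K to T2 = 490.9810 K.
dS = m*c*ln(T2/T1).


T2/T1 = 1.6386
ln(T2/T1) = 0.4938
dS = 8.5870 * 1.9590 * 0.4938 = 8.3072 kJ/K

8.3072 kJ/K


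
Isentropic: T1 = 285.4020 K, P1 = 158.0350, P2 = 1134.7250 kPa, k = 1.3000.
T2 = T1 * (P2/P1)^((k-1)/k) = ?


(k-1)/k = 0.2308
(P2/P1)^exp = 1.5761
T2 = 285.4020 * 1.5761 = 449.8080 K

449.8080 K


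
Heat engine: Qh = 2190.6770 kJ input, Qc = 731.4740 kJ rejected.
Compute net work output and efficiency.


W = 2190.6770 - 731.4740 = 1459.2030 kJ
eta = 1459.2030 / 2190.6770 = 0.6661 = 66.6097%

W = 1459.2030 kJ, eta = 66.6097%


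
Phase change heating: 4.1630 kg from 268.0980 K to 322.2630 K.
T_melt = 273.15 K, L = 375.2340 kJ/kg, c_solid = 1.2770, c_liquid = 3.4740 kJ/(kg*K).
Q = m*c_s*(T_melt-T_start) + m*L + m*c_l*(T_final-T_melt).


Q1 (sensible, solid) = 4.1630 * 1.2770 * 5.0520 = 26.8572 kJ
Q2 (latent) = 4.1630 * 375.2340 = 1562.0991 kJ
Q3 (sensible, liquid) = 4.1630 * 3.4740 * 49.1130 = 710.2851 kJ
Q_total = 2299.2414 kJ

2299.2414 kJ


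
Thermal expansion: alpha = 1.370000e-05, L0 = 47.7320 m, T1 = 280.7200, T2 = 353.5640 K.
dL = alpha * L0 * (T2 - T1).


dT = 72.8440 K
dL = 1.370000e-05 * 47.7320 * 72.8440 = 0.047635 m
L_final = 47.779635 m

dL = 0.047635 m


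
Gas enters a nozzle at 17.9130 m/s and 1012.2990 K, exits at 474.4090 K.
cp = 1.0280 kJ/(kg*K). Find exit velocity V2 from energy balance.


dT = 537.8900 K
2*cp*1000*dT = 1105901.8400
V1^2 = 320.8756
V2 = sqrt(1106222.7156) = 1051.7712 m/s

1051.7712 m/s


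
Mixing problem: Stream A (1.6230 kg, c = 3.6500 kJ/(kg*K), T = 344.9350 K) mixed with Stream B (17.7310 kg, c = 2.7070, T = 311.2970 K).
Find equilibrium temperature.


num = 16984.9541
den = 53.9218
Tf = 314.9925 K

314.9925 K


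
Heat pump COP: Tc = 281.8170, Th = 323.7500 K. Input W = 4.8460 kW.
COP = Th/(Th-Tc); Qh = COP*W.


COP = 323.7500 / 41.9330 = 7.7206
Qh = 7.7206 * 4.8460 = 37.4143 kW

COP = 7.7206, Qh = 37.4143 kW


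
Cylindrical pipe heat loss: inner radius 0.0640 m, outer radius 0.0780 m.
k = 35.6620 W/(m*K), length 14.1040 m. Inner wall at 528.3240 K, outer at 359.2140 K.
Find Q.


dT = 169.1100 K
ln(ro/ri) = 0.1978
Q = 2*pi*35.6620*14.1040*169.1100 / 0.1978 = 2701558.3155 W

2701558.3155 W


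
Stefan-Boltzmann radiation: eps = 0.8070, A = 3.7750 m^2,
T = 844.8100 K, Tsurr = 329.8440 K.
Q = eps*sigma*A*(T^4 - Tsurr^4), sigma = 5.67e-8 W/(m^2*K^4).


T^4 = 5.0937e+11
Tsurr^4 = 1.1837e+10
Q = 0.8070 * 5.67e-8 * 3.7750 * 4.9754e+11 = 85940.6240 W

85940.6240 W


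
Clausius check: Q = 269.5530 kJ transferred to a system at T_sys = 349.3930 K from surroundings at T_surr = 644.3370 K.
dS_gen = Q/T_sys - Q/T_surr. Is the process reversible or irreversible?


dS_sys = 269.5530/349.3930 = 0.7715 kJ/K
dS_surr = -269.5530/644.3370 = -0.4183 kJ/K
dS_gen = 0.7715 - 0.4183 = 0.3531 kJ/K (irreversible)

dS_gen = 0.3531 kJ/K, irreversible


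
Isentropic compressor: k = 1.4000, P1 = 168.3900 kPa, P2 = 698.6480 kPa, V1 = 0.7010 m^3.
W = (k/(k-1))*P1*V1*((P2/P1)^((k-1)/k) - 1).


(k-1)/k = 0.2857
(P2/P1)^exp = 1.5016
W = 3.5000 * 168.3900 * 0.7010 * (1.5016 - 1) = 207.2344 kJ

207.2344 kJ


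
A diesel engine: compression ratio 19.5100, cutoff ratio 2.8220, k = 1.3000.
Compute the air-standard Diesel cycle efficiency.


r^(k-1) = 2.4382
rc^k = 3.8523
eta = 0.5061 = 50.6108%

50.6108%


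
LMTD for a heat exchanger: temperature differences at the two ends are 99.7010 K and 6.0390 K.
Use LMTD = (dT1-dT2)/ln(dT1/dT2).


dT1/dT2 = 16.5095
ln(dT1/dT2) = 2.8039
LMTD = 93.6620 / 2.8039 = 33.4037 K

33.4037 K


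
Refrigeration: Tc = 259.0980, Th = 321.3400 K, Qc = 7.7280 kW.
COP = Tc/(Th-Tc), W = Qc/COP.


COP = 259.0980 / 62.2420 = 4.1628
W = 7.7280 / 4.1628 = 1.8565 kW

COP = 4.1628, W = 1.8565 kW


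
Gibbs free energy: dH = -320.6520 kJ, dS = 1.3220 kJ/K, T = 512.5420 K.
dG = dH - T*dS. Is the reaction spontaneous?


T*dS = 512.5420 * 1.3220 = 677.5805 kJ
dG = -320.6520 - 677.5805 = -998.2325 kJ (spontaneous)

dG = -998.2325 kJ, spontaneous


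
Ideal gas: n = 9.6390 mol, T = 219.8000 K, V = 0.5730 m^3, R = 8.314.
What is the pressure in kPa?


P = nRT/V = 9.6390 * 8.314 * 219.8000 / 0.5730
= 17614.4744 / 0.5730 = 30740.7930 Pa = 30.7408 kPa

30.7408 kPa


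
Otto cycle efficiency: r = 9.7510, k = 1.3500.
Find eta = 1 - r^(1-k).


r^(k-1) = 2.2191
eta = 1 - 1/2.2191 = 0.5494 = 54.9357%

54.9357%


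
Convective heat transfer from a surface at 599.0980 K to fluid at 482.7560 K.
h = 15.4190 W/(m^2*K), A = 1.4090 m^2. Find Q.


dT = 116.3420 K
Q = 15.4190 * 1.4090 * 116.3420 = 2527.5731 W

2527.5731 W


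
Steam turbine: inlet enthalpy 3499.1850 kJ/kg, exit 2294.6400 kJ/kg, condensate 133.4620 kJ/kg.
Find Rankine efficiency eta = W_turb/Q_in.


W = 1204.5450 kJ/kg
Q_in = 3365.7230 kJ/kg
eta = 0.3579 = 35.7886%

eta = 35.7886%


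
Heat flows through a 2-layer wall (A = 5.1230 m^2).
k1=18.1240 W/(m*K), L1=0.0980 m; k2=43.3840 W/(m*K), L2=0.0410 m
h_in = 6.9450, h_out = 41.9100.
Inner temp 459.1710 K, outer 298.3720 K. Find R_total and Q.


R_conv_in = 1/(6.9450*5.1230) = 0.0281
R_1 = 0.0980/(18.1240*5.1230) = 0.0011
R_2 = 0.0410/(43.3840*5.1230) = 0.0002
R_conv_out = 1/(41.9100*5.1230) = 0.0047
R_total = 0.0340 K/W
Q = 160.7990 / 0.0340 = 4728.8562 W

R_total = 0.0340 K/W, Q = 4728.8562 W


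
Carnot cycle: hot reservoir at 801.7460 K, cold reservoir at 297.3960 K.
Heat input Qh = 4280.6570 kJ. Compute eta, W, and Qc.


eta = 1 - 297.3960/801.7460 = 0.6291
W = 0.6291 * 4280.6570 = 2692.8096 kJ
Qc = 4280.6570 - 2692.8096 = 1587.8474 kJ

eta = 62.9065%, W = 2692.8096 kJ, Qc = 1587.8474 kJ


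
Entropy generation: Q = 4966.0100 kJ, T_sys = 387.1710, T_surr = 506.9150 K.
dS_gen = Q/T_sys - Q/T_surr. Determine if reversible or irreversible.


dS_sys = 4966.0100/387.1710 = 12.8264 kJ/K
dS_surr = -4966.0100/506.9150 = -9.7965 kJ/K
dS_gen = 12.8264 - 9.7965 = 3.0299 kJ/K (irreversible)

dS_gen = 3.0299 kJ/K, irreversible


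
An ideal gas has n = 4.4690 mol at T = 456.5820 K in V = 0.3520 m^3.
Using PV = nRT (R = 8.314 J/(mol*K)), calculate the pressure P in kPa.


P = nRT/V = 4.4690 * 8.314 * 456.5820 / 0.3520
= 16964.4257 / 0.3520 = 48194.3911 Pa = 48.1944 kPa

48.1944 kPa


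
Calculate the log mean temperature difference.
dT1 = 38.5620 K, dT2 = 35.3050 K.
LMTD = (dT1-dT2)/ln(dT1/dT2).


dT1/dT2 = 1.0923
ln(dT1/dT2) = 0.0882
LMTD = 3.2570 / 0.0882 = 36.9096 K

36.9096 K


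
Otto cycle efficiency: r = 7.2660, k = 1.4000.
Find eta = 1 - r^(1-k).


r^(k-1) = 2.2106
eta = 1 - 1/2.2106 = 0.5476 = 54.7642%

54.7642%


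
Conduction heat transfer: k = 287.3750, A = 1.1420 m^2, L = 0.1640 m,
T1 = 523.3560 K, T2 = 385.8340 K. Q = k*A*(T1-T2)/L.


dT = 137.5220 K
Q = 287.3750 * 1.1420 * 137.5220 / 0.1640 = 275196.8255 W

275196.8255 W


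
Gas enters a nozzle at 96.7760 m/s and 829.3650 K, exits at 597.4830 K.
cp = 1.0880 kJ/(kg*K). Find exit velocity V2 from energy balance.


dT = 231.8820 K
2*cp*1000*dT = 504575.2320
V1^2 = 9365.5942
V2 = sqrt(513940.8262) = 716.8967 m/s

716.8967 m/s


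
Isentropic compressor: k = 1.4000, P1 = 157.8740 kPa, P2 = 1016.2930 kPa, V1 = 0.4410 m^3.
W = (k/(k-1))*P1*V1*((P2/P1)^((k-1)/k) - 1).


(k-1)/k = 0.2857
(P2/P1)^exp = 1.7024
W = 3.5000 * 157.8740 * 0.4410 * (1.7024 - 1) = 171.1578 kJ

171.1578 kJ


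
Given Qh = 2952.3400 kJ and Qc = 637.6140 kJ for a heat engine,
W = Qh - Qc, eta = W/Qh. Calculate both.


W = 2952.3400 - 637.6140 = 2314.7260 kJ
eta = 2314.7260 / 2952.3400 = 0.7840 = 78.4031%

W = 2314.7260 kJ, eta = 78.4031%


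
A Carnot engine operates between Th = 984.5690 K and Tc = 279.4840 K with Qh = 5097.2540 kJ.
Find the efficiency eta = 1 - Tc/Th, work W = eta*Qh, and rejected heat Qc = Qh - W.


eta = 1 - 279.4840/984.5690 = 0.7161
W = 0.7161 * 5097.2540 = 3650.3255 kJ
Qc = 5097.2540 - 3650.3255 = 1446.9285 kJ

eta = 71.6136%, W = 3650.3255 kJ, Qc = 1446.9285 kJ


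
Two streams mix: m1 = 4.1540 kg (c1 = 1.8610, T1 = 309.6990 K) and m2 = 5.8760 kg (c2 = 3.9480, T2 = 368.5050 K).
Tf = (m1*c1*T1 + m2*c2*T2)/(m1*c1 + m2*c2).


num = 10942.9013
den = 30.9290
Tf = 353.8067 K

353.8067 K


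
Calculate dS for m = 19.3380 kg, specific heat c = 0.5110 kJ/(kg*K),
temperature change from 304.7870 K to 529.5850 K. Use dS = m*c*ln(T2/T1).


T2/T1 = 1.7376
ln(T2/T1) = 0.5525
dS = 19.3380 * 0.5110 * 0.5525 = 5.4595 kJ/K

5.4595 kJ/K


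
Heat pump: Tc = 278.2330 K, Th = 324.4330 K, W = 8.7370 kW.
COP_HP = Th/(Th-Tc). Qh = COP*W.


COP = 324.4330 / 46.2000 = 7.0224
Qh = 7.0224 * 8.7370 = 61.3544 kW

COP = 7.0224, Qh = 61.3544 kW


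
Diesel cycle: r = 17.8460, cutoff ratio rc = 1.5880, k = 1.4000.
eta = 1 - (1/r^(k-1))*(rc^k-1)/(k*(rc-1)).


r^(k-1) = 3.1668
rc^k = 1.9107
eta = 0.6507 = 65.0659%

65.0659%


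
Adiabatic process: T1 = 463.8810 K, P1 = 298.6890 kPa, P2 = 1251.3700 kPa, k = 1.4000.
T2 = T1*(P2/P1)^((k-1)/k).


(k-1)/k = 0.2857
(P2/P1)^exp = 1.5058
T2 = 463.8810 * 1.5058 = 698.5033 K

698.5033 K


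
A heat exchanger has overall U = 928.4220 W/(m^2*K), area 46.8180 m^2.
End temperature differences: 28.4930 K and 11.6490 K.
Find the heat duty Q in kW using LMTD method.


LMTD = 18.8319 K
Q = 928.4220 * 46.8180 * 18.8319 = 818565.0935 W = 818.5651 kW

818.5651 kW


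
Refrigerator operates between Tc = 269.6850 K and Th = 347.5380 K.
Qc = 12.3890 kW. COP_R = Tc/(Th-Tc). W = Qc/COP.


COP = 269.6850 / 77.8530 = 3.4640
W = 12.3890 / 3.4640 = 3.5765 kW

COP = 3.4640, W = 3.5765 kW


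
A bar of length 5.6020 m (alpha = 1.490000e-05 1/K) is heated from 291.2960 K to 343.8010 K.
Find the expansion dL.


dT = 52.5050 K
dL = 1.490000e-05 * 5.6020 * 52.5050 = 0.004383 m
L_final = 5.606383 m

dL = 0.004383 m


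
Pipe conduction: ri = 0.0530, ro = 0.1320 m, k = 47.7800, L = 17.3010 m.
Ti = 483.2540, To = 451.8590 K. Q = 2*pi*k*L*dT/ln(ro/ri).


dT = 31.3950 K
ln(ro/ri) = 0.9125
Q = 2*pi*47.7800*17.3010*31.3950 / 0.9125 = 178698.1558 W

178698.1558 W


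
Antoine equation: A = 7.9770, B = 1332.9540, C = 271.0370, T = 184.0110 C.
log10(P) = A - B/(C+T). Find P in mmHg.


C+T = 455.0480
B/(C+T) = 2.9293
log10(P) = 7.9770 - 2.9293 = 5.0477
P = 10^5.0477 = 111619.4273 mmHg

111619.4273 mmHg


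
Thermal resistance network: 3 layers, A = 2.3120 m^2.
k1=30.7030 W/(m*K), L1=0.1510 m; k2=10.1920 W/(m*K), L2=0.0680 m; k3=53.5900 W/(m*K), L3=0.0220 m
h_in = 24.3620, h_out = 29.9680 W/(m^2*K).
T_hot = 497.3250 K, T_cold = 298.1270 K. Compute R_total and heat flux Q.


R_conv_in = 1/(24.3620*2.3120) = 0.0178
R_1 = 0.1510/(30.7030*2.3120) = 0.0021
R_2 = 0.0680/(10.1920*2.3120) = 0.0029
R_3 = 0.0220/(53.5900*2.3120) = 0.0002
R_conv_out = 1/(29.9680*2.3120) = 0.0144
R_total = 0.0374 K/W
Q = 199.1980 / 0.0374 = 5329.3442 W

R_total = 0.0374 K/W, Q = 5329.3442 W


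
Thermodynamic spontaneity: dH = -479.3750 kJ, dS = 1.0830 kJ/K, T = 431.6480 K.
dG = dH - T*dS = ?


T*dS = 431.6480 * 1.0830 = 467.4748 kJ
dG = -479.3750 - 467.4748 = -946.8498 kJ (spontaneous)

dG = -946.8498 kJ, spontaneous


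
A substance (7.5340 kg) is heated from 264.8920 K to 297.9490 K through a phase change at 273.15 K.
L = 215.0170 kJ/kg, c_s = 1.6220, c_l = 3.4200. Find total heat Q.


Q1 (sensible, solid) = 7.5340 * 1.6220 * 8.2580 = 100.9140 kJ
Q2 (latent) = 7.5340 * 215.0170 = 1619.9381 kJ
Q3 (sensible, liquid) = 7.5340 * 3.4200 * 24.7990 = 638.9780 kJ
Q_total = 2359.8300 kJ

2359.8300 kJ


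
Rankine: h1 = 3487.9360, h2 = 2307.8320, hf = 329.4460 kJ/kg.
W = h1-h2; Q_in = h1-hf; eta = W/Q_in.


W = 1180.1040 kJ/kg
Q_in = 3158.4900 kJ/kg
eta = 0.3736 = 37.3629%

eta = 37.3629%


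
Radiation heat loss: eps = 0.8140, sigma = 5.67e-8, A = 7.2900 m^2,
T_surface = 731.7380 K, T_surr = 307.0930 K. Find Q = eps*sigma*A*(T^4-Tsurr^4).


T^4 = 2.8670e+11
Tsurr^4 = 8.8936e+09
Q = 0.8140 * 5.67e-8 * 7.2900 * 2.7780e+11 = 93469.8934 W

93469.8934 W


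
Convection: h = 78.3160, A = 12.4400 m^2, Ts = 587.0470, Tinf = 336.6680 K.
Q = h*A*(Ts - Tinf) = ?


dT = 250.3790 K
Q = 78.3160 * 12.4400 * 250.3790 = 243932.0011 W

243932.0011 W


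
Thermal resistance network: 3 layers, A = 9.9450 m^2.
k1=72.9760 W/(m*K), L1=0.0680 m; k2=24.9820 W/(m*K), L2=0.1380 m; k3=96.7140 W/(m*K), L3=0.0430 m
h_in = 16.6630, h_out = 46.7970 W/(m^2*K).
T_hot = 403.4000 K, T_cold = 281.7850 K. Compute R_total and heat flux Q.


R_conv_in = 1/(16.6630*9.9450) = 0.0060
R_1 = 0.0680/(72.9760*9.9450) = 9.3697e-05
R_2 = 0.1380/(24.9820*9.9450) = 0.0006
R_3 = 0.0430/(96.7140*9.9450) = 4.4707e-05
R_conv_out = 1/(46.7970*9.9450) = 0.0021
R_total = 0.0089 K/W
Q = 121.6150 / 0.0089 = 13699.8981 W

R_total = 0.0089 K/W, Q = 13699.8981 W


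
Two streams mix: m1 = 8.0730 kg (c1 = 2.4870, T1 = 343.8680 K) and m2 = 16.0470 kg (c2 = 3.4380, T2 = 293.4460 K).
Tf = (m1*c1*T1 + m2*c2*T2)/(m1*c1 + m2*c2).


num = 23093.3216
den = 75.2471
Tf = 306.8997 K

306.8997 K


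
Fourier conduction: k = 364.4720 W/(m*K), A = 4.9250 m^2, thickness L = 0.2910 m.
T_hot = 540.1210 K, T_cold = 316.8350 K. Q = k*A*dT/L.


dT = 223.2860 K
Q = 364.4720 * 4.9250 * 223.2860 / 0.2910 = 1377332.8620 W

1377332.8620 W


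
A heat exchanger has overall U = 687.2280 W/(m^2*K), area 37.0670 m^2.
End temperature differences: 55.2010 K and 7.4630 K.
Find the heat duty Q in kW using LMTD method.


LMTD = 23.8568 K
Q = 687.2280 * 37.0670 * 23.8568 = 607715.4747 W = 607.7155 kW

607.7155 kW


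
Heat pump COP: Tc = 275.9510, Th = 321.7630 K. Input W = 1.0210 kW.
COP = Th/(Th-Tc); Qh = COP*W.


COP = 321.7630 / 45.8120 = 7.0236
Qh = 7.0236 * 1.0210 = 7.1710 kW

COP = 7.0236, Qh = 7.1710 kW


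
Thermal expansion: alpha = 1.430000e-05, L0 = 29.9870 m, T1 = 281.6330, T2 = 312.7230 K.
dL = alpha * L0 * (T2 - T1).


dT = 31.0900 K
dL = 1.430000e-05 * 29.9870 * 31.0900 = 0.013332 m
L_final = 30.000332 m

dL = 0.013332 m


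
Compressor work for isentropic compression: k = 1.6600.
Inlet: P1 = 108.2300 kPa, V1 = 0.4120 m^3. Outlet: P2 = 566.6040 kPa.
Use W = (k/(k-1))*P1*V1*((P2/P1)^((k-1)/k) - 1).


(k-1)/k = 0.3976
(P2/P1)^exp = 1.9313
W = 2.5152 * 108.2300 * 0.4120 * (1.9313 - 1) = 104.4430 kJ

104.4430 kJ


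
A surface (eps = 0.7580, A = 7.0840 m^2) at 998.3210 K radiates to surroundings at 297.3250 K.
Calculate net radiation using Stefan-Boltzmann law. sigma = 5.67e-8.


T^4 = 9.9330e+11
Tsurr^4 = 7.8149e+09
Q = 0.7580 * 5.67e-8 * 7.0840 * 9.8549e+11 = 300041.4502 W

300041.4502 W


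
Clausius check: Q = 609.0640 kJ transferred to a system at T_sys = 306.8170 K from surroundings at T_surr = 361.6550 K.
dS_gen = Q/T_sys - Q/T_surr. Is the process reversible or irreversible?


dS_sys = 609.0640/306.8170 = 1.9851 kJ/K
dS_surr = -609.0640/361.6550 = -1.6841 kJ/K
dS_gen = 1.9851 - 1.6841 = 0.3010 kJ/K (irreversible)

dS_gen = 0.3010 kJ/K, irreversible


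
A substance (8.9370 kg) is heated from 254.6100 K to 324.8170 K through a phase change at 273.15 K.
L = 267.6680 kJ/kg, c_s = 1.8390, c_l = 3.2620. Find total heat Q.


Q1 (sensible, solid) = 8.9370 * 1.8390 * 18.5400 = 304.7076 kJ
Q2 (latent) = 8.9370 * 267.6680 = 2392.1489 kJ
Q3 (sensible, liquid) = 8.9370 * 3.2620 * 51.6670 = 1506.2219 kJ
Q_total = 4203.0784 kJ

4203.0784 kJ


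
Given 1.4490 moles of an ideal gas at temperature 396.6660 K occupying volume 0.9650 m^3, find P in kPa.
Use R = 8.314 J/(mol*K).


P = nRT/V = 1.4490 * 8.314 * 396.6660 / 0.9650
= 4778.6297 / 0.9650 = 4951.9479 Pa = 4.9519 kPa

4.9519 kPa


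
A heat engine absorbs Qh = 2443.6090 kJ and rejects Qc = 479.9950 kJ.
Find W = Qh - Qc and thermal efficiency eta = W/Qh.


W = 2443.6090 - 479.9950 = 1963.6140 kJ
eta = 1963.6140 / 2443.6090 = 0.8036 = 80.3571%

W = 1963.6140 kJ, eta = 80.3571%


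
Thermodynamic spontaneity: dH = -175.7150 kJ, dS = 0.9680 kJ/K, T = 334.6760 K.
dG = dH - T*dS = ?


T*dS = 334.6760 * 0.9680 = 323.9664 kJ
dG = -175.7150 - 323.9664 = -499.6814 kJ (spontaneous)

dG = -499.6814 kJ, spontaneous


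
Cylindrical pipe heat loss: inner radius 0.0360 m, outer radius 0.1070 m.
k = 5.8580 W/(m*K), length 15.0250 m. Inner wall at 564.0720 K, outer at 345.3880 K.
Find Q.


dT = 218.6840 K
ln(ro/ri) = 1.0893
Q = 2*pi*5.8580*15.0250*218.6840 / 1.0893 = 111022.0587 W

111022.0587 W


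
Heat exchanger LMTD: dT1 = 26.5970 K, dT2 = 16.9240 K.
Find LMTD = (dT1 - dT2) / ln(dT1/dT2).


dT1/dT2 = 1.5716
ln(dT1/dT2) = 0.4521
LMTD = 9.6730 / 0.4521 = 21.3973 K

21.3973 K


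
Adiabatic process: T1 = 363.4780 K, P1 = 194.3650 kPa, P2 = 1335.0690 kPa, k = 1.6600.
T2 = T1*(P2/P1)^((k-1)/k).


(k-1)/k = 0.3976
(P2/P1)^exp = 2.1515
T2 = 363.4780 * 2.1515 = 782.0163 K

782.0163 K


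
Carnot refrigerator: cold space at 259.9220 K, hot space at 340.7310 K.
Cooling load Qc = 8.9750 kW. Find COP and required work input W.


COP = 259.9220 / 80.8090 = 3.2165
W = 8.9750 / 3.2165 = 2.7903 kW

COP = 3.2165, W = 2.7903 kW


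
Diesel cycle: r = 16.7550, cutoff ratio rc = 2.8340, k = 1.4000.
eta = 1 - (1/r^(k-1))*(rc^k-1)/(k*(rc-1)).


r^(k-1) = 3.0879
rc^k = 4.2989
eta = 0.5839 = 58.3910%

58.3910%


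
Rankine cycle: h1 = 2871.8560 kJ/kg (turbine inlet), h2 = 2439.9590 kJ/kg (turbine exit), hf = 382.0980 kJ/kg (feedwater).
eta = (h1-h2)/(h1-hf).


W = 431.8970 kJ/kg
Q_in = 2489.7580 kJ/kg
eta = 0.1735 = 17.3469%

eta = 17.3469%


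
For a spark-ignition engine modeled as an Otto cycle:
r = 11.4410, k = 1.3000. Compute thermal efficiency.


r^(k-1) = 2.0775
eta = 1 - 1/2.0775 = 0.5187 = 51.8650%

51.8650%


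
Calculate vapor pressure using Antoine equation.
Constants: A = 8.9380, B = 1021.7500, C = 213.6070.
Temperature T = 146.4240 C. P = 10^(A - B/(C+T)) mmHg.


C+T = 360.0310
B/(C+T) = 2.8380
log10(P) = 8.9380 - 2.8380 = 6.1000
P = 10^6.1000 = 1259070.1696 mmHg

1259070.1696 mmHg


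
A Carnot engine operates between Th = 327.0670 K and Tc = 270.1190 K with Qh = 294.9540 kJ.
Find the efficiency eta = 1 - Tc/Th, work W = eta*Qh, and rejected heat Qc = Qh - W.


eta = 1 - 270.1190/327.0670 = 0.1741
W = 0.1741 * 294.9540 = 51.3566 kJ
Qc = 294.9540 - 51.3566 = 243.5974 kJ

eta = 17.4117%, W = 51.3566 kJ, Qc = 243.5974 kJ


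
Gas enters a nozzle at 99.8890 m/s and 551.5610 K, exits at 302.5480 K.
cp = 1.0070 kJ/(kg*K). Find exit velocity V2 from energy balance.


dT = 249.0130 K
2*cp*1000*dT = 501512.1820
V1^2 = 9977.8123
V2 = sqrt(511489.9943) = 715.1853 m/s

715.1853 m/s


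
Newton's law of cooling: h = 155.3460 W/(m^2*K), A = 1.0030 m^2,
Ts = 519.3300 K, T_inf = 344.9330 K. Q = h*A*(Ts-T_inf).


dT = 174.3970 K
Q = 155.3460 * 1.0030 * 174.3970 = 27173.1520 W

27173.1520 W


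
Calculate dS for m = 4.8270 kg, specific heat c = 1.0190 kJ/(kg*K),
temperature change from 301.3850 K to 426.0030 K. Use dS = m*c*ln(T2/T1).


T2/T1 = 1.4135
ln(T2/T1) = 0.3461
dS = 4.8270 * 1.0190 * 0.3461 = 1.7022 kJ/K

1.7022 kJ/K


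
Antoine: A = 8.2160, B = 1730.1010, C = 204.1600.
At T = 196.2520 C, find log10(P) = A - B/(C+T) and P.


C+T = 400.4120
B/(C+T) = 4.3208
log10(P) = 8.2160 - 4.3208 = 3.8952
P = 10^3.8952 = 7855.9358 mmHg

7855.9358 mmHg


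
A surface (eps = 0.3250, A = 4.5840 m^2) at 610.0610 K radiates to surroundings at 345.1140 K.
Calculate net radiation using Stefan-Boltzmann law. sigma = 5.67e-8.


T^4 = 1.3851e+11
Tsurr^4 = 1.4186e+10
Q = 0.3250 * 5.67e-8 * 4.5840 * 1.2433e+11 = 10502.2024 W

10502.2024 W


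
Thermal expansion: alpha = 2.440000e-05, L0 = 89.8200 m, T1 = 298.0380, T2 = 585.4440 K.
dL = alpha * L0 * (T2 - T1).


dT = 287.4060 K
dL = 2.440000e-05 * 89.8200 * 287.4060 = 0.629881 m
L_final = 90.449881 m

dL = 0.629881 m


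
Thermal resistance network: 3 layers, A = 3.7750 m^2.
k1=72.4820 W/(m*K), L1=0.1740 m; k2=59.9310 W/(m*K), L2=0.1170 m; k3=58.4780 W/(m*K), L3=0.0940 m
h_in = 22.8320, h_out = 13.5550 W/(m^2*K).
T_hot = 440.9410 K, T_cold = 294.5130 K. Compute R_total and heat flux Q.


R_conv_in = 1/(22.8320*3.7750) = 0.0116
R_1 = 0.1740/(72.4820*3.7750) = 0.0006
R_2 = 0.1170/(59.9310*3.7750) = 0.0005
R_3 = 0.0940/(58.4780*3.7750) = 0.0004
R_conv_out = 1/(13.5550*3.7750) = 0.0195
R_total = 0.0327 K/W
Q = 146.4280 / 0.0327 = 4474.6770 W

R_total = 0.0327 K/W, Q = 4474.6770 W


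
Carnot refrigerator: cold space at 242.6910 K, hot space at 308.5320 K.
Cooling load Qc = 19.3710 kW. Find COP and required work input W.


COP = 242.6910 / 65.8410 = 3.6860
W = 19.3710 / 3.6860 = 5.2553 kW

COP = 3.6860, W = 5.2553 kW


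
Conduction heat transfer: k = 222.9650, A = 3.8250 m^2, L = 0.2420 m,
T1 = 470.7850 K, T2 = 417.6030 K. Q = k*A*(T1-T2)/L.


dT = 53.1820 K
Q = 222.9650 * 3.8250 * 53.1820 / 0.2420 = 187420.6476 W

187420.6476 W


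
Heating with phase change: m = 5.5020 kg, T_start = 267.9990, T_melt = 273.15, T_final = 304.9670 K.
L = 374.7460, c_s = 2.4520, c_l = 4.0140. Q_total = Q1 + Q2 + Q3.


Q1 (sensible, solid) = 5.5020 * 2.4520 * 5.1510 = 69.4916 kJ
Q2 (latent) = 5.5020 * 374.7460 = 2061.8525 kJ
Q3 (sensible, liquid) = 5.5020 * 4.0140 * 31.8170 = 702.6793 kJ
Q_total = 2834.0235 kJ

2834.0235 kJ


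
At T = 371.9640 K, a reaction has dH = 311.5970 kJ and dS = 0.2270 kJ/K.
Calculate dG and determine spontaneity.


T*dS = 371.9640 * 0.2270 = 84.4358 kJ
dG = 311.5970 - 84.4358 = 227.1612 kJ (non-spontaneous)

dG = 227.1612 kJ, non-spontaneous


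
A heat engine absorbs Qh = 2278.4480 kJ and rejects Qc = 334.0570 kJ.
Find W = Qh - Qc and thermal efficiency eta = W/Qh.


W = 2278.4480 - 334.0570 = 1944.3910 kJ
eta = 1944.3910 / 2278.4480 = 0.8534 = 85.3384%

W = 1944.3910 kJ, eta = 85.3384%


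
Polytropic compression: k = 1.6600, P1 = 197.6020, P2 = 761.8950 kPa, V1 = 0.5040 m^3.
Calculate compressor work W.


(k-1)/k = 0.3976
(P2/P1)^exp = 1.7101
W = 2.5152 * 197.6020 * 0.5040 * (1.7101 - 1) = 177.8788 kJ

177.8788 kJ


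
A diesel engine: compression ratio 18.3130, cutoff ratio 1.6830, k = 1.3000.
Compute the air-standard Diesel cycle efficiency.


r^(k-1) = 2.3924
rc^k = 1.9675
eta = 0.5445 = 54.4542%

54.4542%


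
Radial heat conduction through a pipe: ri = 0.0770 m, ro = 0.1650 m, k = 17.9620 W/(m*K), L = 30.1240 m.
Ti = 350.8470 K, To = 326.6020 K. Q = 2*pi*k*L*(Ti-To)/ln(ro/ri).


dT = 24.2450 K
ln(ro/ri) = 0.7621
Q = 2*pi*17.9620*30.1240*24.2450 / 0.7621 = 108152.0118 W

108152.0118 W


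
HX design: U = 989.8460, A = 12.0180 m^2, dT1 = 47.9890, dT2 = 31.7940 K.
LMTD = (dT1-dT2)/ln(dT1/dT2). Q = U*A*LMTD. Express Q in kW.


LMTD = 39.3374 K
Q = 989.8460 * 12.0180 * 39.3374 = 467957.0658 W = 467.9571 kW

467.9571 kW


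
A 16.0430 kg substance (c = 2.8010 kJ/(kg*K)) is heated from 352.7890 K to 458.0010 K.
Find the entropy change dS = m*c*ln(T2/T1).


T2/T1 = 1.2982
ln(T2/T1) = 0.2610
dS = 16.0430 * 2.8010 * 0.2610 = 11.7285 kJ/K

11.7285 kJ/K


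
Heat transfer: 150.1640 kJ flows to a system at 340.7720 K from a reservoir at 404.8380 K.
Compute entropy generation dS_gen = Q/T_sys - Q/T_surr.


dS_sys = 150.1640/340.7720 = 0.4407 kJ/K
dS_surr = -150.1640/404.8380 = -0.3709 kJ/K
dS_gen = 0.4407 - 0.3709 = 0.0697 kJ/K (irreversible)

dS_gen = 0.0697 kJ/K, irreversible


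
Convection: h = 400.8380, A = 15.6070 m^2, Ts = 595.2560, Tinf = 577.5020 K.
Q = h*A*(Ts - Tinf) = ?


dT = 17.7540 K
Q = 400.8380 * 15.6070 * 17.7540 = 111066.8698 W

111066.8698 W


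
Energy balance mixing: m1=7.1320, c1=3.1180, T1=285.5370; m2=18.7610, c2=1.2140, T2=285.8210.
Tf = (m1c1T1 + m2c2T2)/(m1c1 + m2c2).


num = 12859.4681
den = 45.0134
Tf = 285.6807 K

285.6807 K


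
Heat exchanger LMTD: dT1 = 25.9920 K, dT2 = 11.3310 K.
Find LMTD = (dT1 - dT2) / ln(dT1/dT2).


dT1/dT2 = 2.2939
ln(dT1/dT2) = 0.8302
LMTD = 14.6610 / 0.8302 = 17.6586 K

17.6586 K


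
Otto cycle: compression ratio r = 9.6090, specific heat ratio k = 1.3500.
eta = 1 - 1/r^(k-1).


r^(k-1) = 2.2077
eta = 1 - 1/2.2077 = 0.5470 = 54.7037%

54.7037%


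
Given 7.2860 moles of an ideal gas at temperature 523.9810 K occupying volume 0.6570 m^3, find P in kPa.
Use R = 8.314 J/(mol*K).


P = nRT/V = 7.2860 * 8.314 * 523.9810 / 0.6570
= 31740.5704 / 0.6570 = 48311.3704 Pa = 48.3114 kPa

48.3114 kPa


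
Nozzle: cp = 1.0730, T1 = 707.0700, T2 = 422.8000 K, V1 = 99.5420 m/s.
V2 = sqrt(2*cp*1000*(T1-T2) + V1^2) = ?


dT = 284.2700 K
2*cp*1000*dT = 610043.4200
V1^2 = 9908.6098
V2 = sqrt(619952.0298) = 787.3703 m/s

787.3703 m/s


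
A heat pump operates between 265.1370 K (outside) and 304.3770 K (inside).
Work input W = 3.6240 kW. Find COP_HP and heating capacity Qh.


COP = 304.3770 / 39.2400 = 7.7568
Qh = 7.7568 * 3.6240 = 28.1107 kW

COP = 7.7568, Qh = 28.1107 kW


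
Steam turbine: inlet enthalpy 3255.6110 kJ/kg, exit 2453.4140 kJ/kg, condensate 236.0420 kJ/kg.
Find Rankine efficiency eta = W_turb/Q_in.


W = 802.1970 kJ/kg
Q_in = 3019.5690 kJ/kg
eta = 0.2657 = 26.5666%

eta = 26.5666%


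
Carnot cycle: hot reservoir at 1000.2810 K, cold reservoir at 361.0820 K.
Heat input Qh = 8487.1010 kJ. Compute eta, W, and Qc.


eta = 1 - 361.0820/1000.2810 = 0.6390
W = 0.6390 * 8487.1010 = 5423.4225 kJ
Qc = 8487.1010 - 5423.4225 = 3063.6785 kJ

eta = 63.9019%, W = 5423.4225 kJ, Qc = 3063.6785 kJ


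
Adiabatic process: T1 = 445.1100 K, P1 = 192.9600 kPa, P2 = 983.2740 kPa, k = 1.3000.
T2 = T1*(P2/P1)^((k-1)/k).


(k-1)/k = 0.2308
(P2/P1)^exp = 1.4561
T2 = 445.1100 * 1.4561 = 648.1403 K

648.1403 K


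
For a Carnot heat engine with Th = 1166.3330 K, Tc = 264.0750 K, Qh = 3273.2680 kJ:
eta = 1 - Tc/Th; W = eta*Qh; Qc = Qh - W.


eta = 1 - 264.0750/1166.3330 = 0.7736
W = 0.7736 * 3273.2680 = 2532.1518 kJ
Qc = 3273.2680 - 2532.1518 = 741.1162 kJ

eta = 77.3585%, W = 2532.1518 kJ, Qc = 741.1162 kJ


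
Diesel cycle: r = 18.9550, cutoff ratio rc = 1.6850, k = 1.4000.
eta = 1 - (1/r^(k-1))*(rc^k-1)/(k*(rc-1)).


r^(k-1) = 3.2441
rc^k = 2.0761
eta = 0.6541 = 65.4118%

65.4118%


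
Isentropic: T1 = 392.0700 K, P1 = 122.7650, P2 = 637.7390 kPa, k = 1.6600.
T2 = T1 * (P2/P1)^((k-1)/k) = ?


(k-1)/k = 0.3976
(P2/P1)^exp = 1.9253
T2 = 392.0700 * 1.9253 = 754.8605 K

754.8605 K


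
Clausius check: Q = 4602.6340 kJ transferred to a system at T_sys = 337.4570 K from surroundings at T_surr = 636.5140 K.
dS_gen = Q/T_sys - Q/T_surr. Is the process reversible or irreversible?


dS_sys = 4602.6340/337.4570 = 13.6392 kJ/K
dS_surr = -4602.6340/636.5140 = -7.2310 kJ/K
dS_gen = 13.6392 - 7.2310 = 6.4082 kJ/K (irreversible)

dS_gen = 6.4082 kJ/K, irreversible


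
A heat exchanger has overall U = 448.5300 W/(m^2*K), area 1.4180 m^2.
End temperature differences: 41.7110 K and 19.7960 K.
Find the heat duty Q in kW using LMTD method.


LMTD = 29.4049 K
Q = 448.5300 * 1.4180 * 29.4049 = 18701.9473 W = 18.7019 kW

18.7019 kW


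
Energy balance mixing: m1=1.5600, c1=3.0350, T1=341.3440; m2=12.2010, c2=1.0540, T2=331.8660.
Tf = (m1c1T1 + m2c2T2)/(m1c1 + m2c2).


num = 5883.8756
den = 17.5945
Tf = 334.4165 K

334.4165 K


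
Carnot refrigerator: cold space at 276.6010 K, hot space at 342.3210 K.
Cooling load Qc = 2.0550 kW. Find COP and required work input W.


COP = 276.6010 / 65.7200 = 4.2088
W = 2.0550 / 4.2088 = 0.4883 kW

COP = 4.2088, W = 0.4883 kW


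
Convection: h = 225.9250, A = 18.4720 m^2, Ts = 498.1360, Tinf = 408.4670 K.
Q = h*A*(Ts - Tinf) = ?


dT = 89.6690 K
Q = 225.9250 * 18.4720 * 89.6690 = 374214.4361 W

374214.4361 W


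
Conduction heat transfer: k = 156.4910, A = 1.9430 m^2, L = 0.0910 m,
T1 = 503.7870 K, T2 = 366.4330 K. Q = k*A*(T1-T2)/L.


dT = 137.3540 K
Q = 156.4910 * 1.9430 * 137.3540 / 0.0910 = 458946.5245 W

458946.5245 W


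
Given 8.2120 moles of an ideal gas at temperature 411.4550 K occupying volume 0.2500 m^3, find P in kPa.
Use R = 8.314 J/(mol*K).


P = nRT/V = 8.2120 * 8.314 * 411.4550 / 0.2500
= 28091.9124 / 0.2500 = 112367.6495 Pa = 112.3676 kPa

112.3676 kPa


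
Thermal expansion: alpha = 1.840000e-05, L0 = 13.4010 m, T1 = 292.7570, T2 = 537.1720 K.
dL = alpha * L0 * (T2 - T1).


dT = 244.4150 K
dL = 1.840000e-05 * 13.4010 * 244.4150 = 0.060267 m
L_final = 13.461267 m

dL = 0.060267 m


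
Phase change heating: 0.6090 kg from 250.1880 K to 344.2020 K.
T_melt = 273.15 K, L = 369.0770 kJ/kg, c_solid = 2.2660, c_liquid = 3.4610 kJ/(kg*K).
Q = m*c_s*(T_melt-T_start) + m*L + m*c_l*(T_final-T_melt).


Q1 (sensible, solid) = 0.6090 * 2.2660 * 22.9620 = 31.6874 kJ
Q2 (latent) = 0.6090 * 369.0770 = 224.7679 kJ
Q3 (sensible, liquid) = 0.6090 * 3.4610 * 71.0520 = 149.7598 kJ
Q_total = 406.2151 kJ

406.2151 kJ


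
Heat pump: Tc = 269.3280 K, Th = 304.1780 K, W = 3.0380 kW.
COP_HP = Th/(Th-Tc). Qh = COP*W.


COP = 304.1780 / 34.8500 = 8.7282
Qh = 8.7282 * 3.0380 = 26.5163 kW

COP = 8.7282, Qh = 26.5163 kW


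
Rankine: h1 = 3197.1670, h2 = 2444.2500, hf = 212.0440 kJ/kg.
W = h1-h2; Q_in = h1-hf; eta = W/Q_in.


W = 752.9170 kJ/kg
Q_in = 2985.1230 kJ/kg
eta = 0.2522 = 25.2223%

eta = 25.2223%


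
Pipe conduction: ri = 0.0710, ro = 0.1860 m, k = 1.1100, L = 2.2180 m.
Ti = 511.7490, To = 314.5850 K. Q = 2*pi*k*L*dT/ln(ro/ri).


dT = 197.1640 K
ln(ro/ri) = 0.9631
Q = 2*pi*1.1100*2.2180*197.1640 / 0.9631 = 3166.9091 W

3166.9091 W
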